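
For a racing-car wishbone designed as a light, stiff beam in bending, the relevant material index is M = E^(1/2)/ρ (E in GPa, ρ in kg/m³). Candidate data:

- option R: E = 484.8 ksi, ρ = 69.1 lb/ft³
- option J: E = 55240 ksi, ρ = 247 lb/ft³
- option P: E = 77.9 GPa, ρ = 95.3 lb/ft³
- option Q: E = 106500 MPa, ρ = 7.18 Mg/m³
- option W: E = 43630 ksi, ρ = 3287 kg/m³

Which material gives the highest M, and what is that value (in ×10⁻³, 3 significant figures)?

After converting to SI:
  option R: E = 3.343 GPa, ρ = 1107 kg/m³
  option J: E = 380.9 GPa, ρ = 3957 kg/m³
  option P: E = 77.90 GPa, ρ = 1527 kg/m³
  option Q: E = 106.5 GPa, ρ = 7180 kg/m³
  option W: E = 300.8 GPa, ρ = 3287 kg/m³
  option P: M = 5.78×10⁻³
  option W: M = 5.28×10⁻³
  option J: M = 4.93×10⁻³
  option R: M = 1.65×10⁻³
  option Q: M = 1.44×10⁻³
Highest index: option P.

option P, M = 5.78×10⁻³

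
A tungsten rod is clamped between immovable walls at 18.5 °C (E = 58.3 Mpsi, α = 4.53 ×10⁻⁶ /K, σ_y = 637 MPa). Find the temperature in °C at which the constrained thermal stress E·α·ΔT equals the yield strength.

368 °C

E = 58.3 Mpsi = 402.0 GPa.
E·α·ΔT = 637.0 MPa ⇒ ΔT = 637.0 / (402.0×10³ × 4.53×10⁻⁶) = 349.8 K.
T = 18.5 + 349.8 = 368.3 °C.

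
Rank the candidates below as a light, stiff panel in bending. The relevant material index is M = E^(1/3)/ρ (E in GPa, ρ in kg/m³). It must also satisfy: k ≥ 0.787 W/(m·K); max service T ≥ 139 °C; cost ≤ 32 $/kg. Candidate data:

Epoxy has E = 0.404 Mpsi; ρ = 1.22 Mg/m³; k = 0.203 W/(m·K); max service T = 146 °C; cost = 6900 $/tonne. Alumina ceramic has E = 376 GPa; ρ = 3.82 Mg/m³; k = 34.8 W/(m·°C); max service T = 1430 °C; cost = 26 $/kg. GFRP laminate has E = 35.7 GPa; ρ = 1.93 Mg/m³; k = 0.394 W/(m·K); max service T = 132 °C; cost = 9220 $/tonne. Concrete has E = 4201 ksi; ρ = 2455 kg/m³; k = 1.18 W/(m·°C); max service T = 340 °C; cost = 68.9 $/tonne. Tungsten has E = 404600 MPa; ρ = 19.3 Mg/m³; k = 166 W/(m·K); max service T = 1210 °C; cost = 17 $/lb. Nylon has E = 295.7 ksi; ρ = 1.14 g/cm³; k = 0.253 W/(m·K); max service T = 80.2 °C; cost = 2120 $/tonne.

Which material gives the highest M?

alumina ceramic

Screen on constraints: k ≥ 0.787 W/(m·K); max service T ≥ 139 °C; cost ≤ 32 $/kg. Survivors: alumina ceramic, concrete.
Putting every candidate on a common basis:
  alumina ceramic: E = 376.0 GPa, ρ = 3820 kg/m³
  concrete: E = 28.96 GPa, ρ = 2455 kg/m³
  alumina ceramic: M = 1.89×10⁻³
  concrete: M = 1.25×10⁻³
Alumina ceramic ranks first.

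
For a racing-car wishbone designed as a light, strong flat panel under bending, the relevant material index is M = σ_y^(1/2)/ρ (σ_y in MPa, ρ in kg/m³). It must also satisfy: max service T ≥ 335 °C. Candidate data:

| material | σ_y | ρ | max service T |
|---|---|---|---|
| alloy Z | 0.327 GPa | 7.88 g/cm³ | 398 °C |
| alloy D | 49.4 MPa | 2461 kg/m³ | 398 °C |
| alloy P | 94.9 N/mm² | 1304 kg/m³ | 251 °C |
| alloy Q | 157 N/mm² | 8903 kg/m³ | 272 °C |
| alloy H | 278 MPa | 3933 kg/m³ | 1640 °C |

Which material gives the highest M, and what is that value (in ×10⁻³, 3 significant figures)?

alloy H, M = 4.24×10⁻³

Screen on constraints: max service T ≥ 335 °C. Survivors: alloy Z, alloy D, alloy H.
In SI units:
  alloy Z: σ_y = 327.0 MPa, ρ = 7880 kg/m³
  alloy D: σ_y = 49.40 MPa, ρ = 2461 kg/m³
  alloy H: σ_y = 278.0 MPa, ρ = 3933 kg/m³
  alloy H: M = 4.24×10⁻³
  alloy D: M = 2.86×10⁻³
  alloy Z: M = 2.29×10⁻³
The maximum is for alloy H.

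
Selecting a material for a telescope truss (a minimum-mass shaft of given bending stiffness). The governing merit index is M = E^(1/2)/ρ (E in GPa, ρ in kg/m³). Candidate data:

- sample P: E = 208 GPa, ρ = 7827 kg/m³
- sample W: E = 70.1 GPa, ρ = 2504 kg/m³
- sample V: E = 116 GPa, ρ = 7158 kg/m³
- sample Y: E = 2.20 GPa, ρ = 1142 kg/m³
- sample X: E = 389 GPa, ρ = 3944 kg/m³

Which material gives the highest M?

sample X

Evaluate M for each candidate:
  sample X: M = 5.00×10⁻³
  sample W: M = 3.34×10⁻³
  sample P: M = 1.84×10⁻³
  sample V: M = 1.50×10⁻³
  sample Y: M = 1.30×10⁻³
The maximum is for sample X.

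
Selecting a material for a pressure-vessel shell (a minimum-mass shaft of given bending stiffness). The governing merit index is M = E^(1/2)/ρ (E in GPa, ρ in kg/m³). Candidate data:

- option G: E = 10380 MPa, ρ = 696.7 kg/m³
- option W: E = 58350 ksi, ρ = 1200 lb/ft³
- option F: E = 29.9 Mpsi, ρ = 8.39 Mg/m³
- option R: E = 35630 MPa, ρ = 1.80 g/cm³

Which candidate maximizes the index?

After converting to SI:
  option G: E = 10.38 GPa, ρ = 696.7 kg/m³
  option W: E = 402.3 GPa, ρ = 19220 kg/m³
  option F: E = 206.2 GPa, ρ = 8390 kg/m³
  option R: E = 35.63 GPa, ρ = 1800 kg/m³
  option G: M = 4.62×10⁻³
  option R: M = 3.32×10⁻³
  option F: M = 1.71×10⁻³
  option W: M = 1.04×10⁻³
Option G ranks first.

option G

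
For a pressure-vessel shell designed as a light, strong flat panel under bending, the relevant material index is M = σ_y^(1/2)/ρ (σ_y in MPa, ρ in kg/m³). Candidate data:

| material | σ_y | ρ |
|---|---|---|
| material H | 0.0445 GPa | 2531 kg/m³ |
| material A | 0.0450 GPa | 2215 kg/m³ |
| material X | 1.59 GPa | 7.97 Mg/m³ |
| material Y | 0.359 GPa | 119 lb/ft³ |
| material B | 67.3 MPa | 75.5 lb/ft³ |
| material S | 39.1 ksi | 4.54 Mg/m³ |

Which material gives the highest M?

Convert each candidate to consistent units, then evaluate M:
  material H: σ_y = 44.50 MPa, ρ = 2531 kg/m³
  material A: σ_y = 45.00 MPa, ρ = 2215 kg/m³
  material X: σ_y = 1590 MPa, ρ = 7970 kg/m³
  material Y: σ_y = 359.0 MPa, ρ = 1906 kg/m³
  material B: σ_y = 67.30 MPa, ρ = 1209 kg/m³
  material S: σ_y = 269.6 MPa, ρ = 4540 kg/m³
  material Y: M = 9.94×10⁻³
  material B: M = 6.78×10⁻³
  material X: M = 5.00×10⁻³
  material S: M = 3.62×10⁻³
  material A: M = 3.03×10⁻³
  material H: M = 2.64×10⁻³
Material Y has the largest M.

material Y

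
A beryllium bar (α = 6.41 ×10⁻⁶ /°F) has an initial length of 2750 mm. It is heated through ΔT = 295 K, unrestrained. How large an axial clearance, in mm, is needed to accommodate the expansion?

Convert α: 6.41×10⁻⁶/°F × (9/5) = 11.5×10⁻⁶/K.
ΔL = α·L₀·ΔT = 11.5×10⁻⁶ × 2750 mm × 295.0 K = 9.36 mm.

9.36 mm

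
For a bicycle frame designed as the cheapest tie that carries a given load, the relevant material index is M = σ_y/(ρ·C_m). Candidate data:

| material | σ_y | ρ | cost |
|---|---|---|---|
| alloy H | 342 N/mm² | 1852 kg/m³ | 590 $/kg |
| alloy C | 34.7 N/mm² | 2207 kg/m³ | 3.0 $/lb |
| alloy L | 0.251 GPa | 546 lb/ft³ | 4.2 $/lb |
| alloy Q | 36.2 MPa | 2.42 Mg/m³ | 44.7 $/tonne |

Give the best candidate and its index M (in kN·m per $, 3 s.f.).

alloy Q, M = 335 kN·m per $

Normalizing units and computing the index:
  alloy H: σ_y = 342.0 MPa, ρ = 1852 kg/m³, cost = 590.0 $/kg
  alloy C: σ_y = 34.70 MPa, ρ = 2207 kg/m³, cost = 6.614 $/kg
  alloy L: σ_y = 251.0 MPa, ρ = 8746 kg/m³, cost = 9.259 $/kg
  alloy Q: σ_y = 36.20 MPa, ρ = 2420 kg/m³, cost = 0.04470 $/kg
  alloy Q: M = 335 kN·m per $
  alloy L: M = 3.10 kN·m per $
  alloy C: M = 2.38 kN·m per $
  alloy H: M = 0.313 kN·m per $
Alloy Q has the largest M.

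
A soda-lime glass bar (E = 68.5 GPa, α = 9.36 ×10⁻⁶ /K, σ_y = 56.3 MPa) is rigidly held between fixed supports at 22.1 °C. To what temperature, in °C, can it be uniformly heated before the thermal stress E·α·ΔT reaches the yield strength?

E·α·ΔT = 56.30 MPa ⇒ ΔT = 56.30 / (68.50×10³ × 9.36×10⁻⁶) = 87.81 K.
T = 22.1 + 87.81 = 109.9 °C.

110 °C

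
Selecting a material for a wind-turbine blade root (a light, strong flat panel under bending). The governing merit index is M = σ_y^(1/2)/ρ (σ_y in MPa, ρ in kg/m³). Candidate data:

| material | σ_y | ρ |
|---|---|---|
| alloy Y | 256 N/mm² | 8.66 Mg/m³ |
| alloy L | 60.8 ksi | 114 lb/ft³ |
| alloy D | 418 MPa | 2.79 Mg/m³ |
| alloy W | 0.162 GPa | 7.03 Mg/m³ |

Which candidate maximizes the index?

In SI units:
  alloy Y: σ_y = 256.0 MPa, ρ = 8660 kg/m³
  alloy L: σ_y = 419.2 MPa, ρ = 1826 kg/m³
  alloy D: σ_y = 418.0 MPa, ρ = 2790 kg/m³
  alloy W: σ_y = 162.0 MPa, ρ = 7030 kg/m³
  alloy L: M = 11.2×10⁻³
  alloy D: M = 7.33×10⁻³
  alloy Y: M = 1.85×10⁻³
  alloy W: M = 1.81×10⁻³
Highest index: alloy L.

alloy L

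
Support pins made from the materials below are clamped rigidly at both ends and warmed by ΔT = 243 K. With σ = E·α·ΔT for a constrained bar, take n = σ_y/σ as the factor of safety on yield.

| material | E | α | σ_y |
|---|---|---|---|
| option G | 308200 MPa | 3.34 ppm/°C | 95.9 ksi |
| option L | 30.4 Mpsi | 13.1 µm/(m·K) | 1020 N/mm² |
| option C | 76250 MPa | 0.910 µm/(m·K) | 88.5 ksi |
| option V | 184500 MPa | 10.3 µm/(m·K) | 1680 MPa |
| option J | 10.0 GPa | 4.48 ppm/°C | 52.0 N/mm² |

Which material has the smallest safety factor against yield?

option L

With everything in SI (GPa, ×10⁻⁶/K, MPa):
  option G: E = 308.2, α = 3.34, σ_y = 661.2 → σ = 250 MPa, n = 2.64
  option L: E = 209.6, α = 13.1, σ_y = 1020 → σ = 667 MPa, n = 1.53
  option C: E = 76.25, α = 0.910, σ_y = 610.2 → σ = 16.9 MPa, n = 36.2
  option V: E = 184.5, α = 10.3, σ_y = 1680 → σ = 462 MPa, n = 3.64
  option J: E = 10.00, α = 4.48, σ_y = 52.00 → σ = 10.9 MPa, n = 4.78
Option L has the lowest safety factor, n = 1.53.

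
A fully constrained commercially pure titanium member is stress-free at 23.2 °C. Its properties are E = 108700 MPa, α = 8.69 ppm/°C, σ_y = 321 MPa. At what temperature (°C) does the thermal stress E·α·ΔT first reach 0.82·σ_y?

E = 108700 MPa = 108.7 GPa.
E·α·ΔT = 263.2 MPa ⇒ ΔT = 263.2 / (108.7×10³ × 8.69×10⁻⁶) = 278.7 K.
T = 23.2 + 278.7 = 301.9 °C.

302 °C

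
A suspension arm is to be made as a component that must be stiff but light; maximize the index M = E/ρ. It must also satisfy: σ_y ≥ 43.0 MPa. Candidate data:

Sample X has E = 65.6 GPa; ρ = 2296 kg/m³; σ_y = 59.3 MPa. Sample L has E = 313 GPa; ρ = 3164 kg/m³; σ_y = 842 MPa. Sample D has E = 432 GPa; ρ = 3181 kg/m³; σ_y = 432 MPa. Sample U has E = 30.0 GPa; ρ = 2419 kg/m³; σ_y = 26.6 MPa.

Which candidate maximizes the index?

sample D

Screen on constraints: σ_y ≥ 43.0 MPa. Survivors: sample X, sample L, sample D.
Computing M directly (units already consistent):
  sample D: M = 136 MN·m/kg
  sample L: M = 98.9 MN·m/kg
  sample X: M = 28.6 MN·m/kg
Sample D has the largest M.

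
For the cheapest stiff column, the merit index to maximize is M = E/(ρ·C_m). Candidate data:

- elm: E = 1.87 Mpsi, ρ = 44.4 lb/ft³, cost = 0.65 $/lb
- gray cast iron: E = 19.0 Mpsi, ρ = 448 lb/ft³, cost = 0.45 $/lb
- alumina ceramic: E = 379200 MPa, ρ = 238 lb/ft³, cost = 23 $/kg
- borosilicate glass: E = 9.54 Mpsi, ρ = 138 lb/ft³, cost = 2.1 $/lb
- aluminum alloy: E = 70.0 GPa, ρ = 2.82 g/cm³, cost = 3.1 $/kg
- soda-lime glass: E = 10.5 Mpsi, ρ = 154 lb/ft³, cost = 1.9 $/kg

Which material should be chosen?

gray cast iron

Normalizing units and computing the index:
  elm: E = 12.89 GPa, ρ = 711.2 kg/m³, cost = 1.433 $/kg
  gray cast iron: E = 131.0 GPa, ρ = 7176 kg/m³, cost = 0.9921 $/kg
  alumina ceramic: E = 379.2 GPa, ρ = 3812 kg/m³, cost = 23.00 $/kg
  borosilicate glass: E = 65.78 GPa, ρ = 2211 kg/m³, cost = 4.630 $/kg
  aluminum alloy: E = 70.00 GPa, ρ = 2820 kg/m³, cost = 3.100 $/kg
  soda-lime glass: E = 72.39 GPa, ρ = 2467 kg/m³, cost = 1.900 $/kg
  gray cast iron: M = 18.4 MN·m per $
  soda-lime glass: M = 15.4 MN·m per $
  elm: M = 12.7 MN·m per $
  aluminum alloy: M = 8.01 MN·m per $
  borosilicate glass: M = 6.43 MN·m per $
  alumina ceramic: M = 4.32 MN·m per $
The maximum is for gray cast iron.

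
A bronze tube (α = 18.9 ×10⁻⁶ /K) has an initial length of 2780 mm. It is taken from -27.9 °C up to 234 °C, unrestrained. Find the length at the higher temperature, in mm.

ΔT = 234 − (-27.9) = 261.9 K.
ΔL = α·L₀·ΔT = 18.9×10⁻⁶ × 2780 mm × 261.9 K = 13.8 mm.
L = L₀ + ΔL = 2780 + 13.8 = 2793.8 mm.

2793.8 mm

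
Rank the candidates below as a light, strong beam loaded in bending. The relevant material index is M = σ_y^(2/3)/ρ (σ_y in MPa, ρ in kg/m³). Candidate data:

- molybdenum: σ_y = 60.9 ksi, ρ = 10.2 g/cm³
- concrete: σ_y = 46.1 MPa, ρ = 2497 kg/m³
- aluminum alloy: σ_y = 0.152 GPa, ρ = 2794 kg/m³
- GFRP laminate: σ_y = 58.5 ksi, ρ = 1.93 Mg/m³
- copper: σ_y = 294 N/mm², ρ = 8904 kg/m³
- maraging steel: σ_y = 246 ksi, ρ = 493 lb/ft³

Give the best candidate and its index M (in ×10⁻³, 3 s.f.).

Putting every candidate on a common basis:
  molybdenum: σ_y = 419.9 MPa, ρ = 10200 kg/m³
  concrete: σ_y = 46.10 MPa, ρ = 2497 kg/m³
  aluminum alloy: σ_y = 152.0 MPa, ρ = 2794 kg/m³
  GFRP laminate: σ_y = 403.3 MPa, ρ = 1930 kg/m³
  copper: σ_y = 294.0 MPa, ρ = 8904 kg/m³
  maraging steel: σ_y = 1696 MPa, ρ = 7897 kg/m³
  GFRP laminate: M = 28.3×10⁻³
  maraging steel: M = 18.0×10⁻³
  aluminum alloy: M = 10.2×10⁻³
  molybdenum: M = 5.50×10⁻³
  concrete: M = 5.15×10⁻³
  copper: M = 4.97×10⁻³
The maximum is for GFRP laminate.

GFRP laminate, M = 28.3×10⁻³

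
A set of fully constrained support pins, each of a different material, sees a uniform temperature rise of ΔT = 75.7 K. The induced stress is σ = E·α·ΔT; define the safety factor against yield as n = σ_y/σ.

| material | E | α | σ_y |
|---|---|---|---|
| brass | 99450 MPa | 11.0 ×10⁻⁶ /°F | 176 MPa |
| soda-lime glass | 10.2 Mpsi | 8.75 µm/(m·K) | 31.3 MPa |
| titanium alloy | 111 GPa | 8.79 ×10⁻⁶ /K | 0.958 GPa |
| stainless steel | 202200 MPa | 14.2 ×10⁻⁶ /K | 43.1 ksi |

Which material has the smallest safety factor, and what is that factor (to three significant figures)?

soda-lime glass, n = 0.672

Per material, after unit conversion:
  brass: E = 99.45, α = 19.8, σ_y = 176.0 → σ = 149 MPa, n = 1.18
  soda-lime glass: E = 70.33, α = 8.75, σ_y = 31.30 → σ = 46.6 MPa, n = 0.672
  titanium alloy: E = 111.0, α = 8.79, σ_y = 958.0 → σ = 73.9 MPa, n = 13.0
  stainless steel: E = 202.2, α = 14.2, σ_y = 297.2 → σ = 217 MPa, n = 1.37
Soda-lime glass has the lowest safety factor, n = 0.672.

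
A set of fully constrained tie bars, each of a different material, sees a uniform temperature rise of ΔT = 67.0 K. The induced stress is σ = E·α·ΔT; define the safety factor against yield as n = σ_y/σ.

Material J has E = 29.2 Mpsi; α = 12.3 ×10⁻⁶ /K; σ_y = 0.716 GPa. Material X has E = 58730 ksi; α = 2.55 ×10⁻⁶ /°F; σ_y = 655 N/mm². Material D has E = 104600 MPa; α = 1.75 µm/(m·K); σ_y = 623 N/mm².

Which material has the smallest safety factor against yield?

With everything in SI (GPa, ×10⁻⁶/K, MPa):
  material J: E = 201.3, α = 12.3, σ_y = 716.0 → σ = 166 MPa, n = 4.32
  material X: E = 404.9, α = 4.59, σ_y = 655.0 → σ = 125 MPa, n = 5.26
  material D: E = 104.6, α = 1.75, σ_y = 623.0 → σ = 12.3 MPa, n = 50.8
Smallest n: material J with n = 4.32.

material J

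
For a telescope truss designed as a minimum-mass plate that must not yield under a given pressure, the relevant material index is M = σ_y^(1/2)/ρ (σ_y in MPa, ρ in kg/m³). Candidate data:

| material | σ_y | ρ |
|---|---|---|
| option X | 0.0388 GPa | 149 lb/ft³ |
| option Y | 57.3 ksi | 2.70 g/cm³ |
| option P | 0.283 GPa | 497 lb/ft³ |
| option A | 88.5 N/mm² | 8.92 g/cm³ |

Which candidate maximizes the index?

option Y

After converting to SI:
  option X: σ_y = 38.80 MPa, ρ = 2387 kg/m³
  option Y: σ_y = 395.1 MPa, ρ = 2700 kg/m³
  option P: σ_y = 283.0 MPa, ρ = 7961 kg/m³
  option A: σ_y = 88.50 MPa, ρ = 8920 kg/m³
  option Y: M = 7.36×10⁻³
  option X: M = 2.61×10⁻³
  option P: M = 2.11×10⁻³
  option A: M = 1.05×10⁻³
Option Y has the largest M.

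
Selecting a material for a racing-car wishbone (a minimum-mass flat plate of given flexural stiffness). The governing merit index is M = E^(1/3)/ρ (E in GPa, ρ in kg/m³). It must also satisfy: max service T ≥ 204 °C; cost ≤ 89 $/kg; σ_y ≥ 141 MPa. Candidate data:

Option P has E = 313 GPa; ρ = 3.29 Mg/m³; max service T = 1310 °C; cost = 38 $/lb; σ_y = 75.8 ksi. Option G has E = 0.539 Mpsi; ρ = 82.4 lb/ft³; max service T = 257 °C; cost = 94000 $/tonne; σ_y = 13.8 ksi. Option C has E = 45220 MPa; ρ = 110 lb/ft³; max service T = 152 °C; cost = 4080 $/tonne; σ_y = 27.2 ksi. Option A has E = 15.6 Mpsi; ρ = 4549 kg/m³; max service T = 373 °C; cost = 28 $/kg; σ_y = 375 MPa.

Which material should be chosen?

Screen on constraints: max service T ≥ 204 °C; cost ≤ 89 $/kg; σ_y ≥ 141 MPa. Survivors: option P, option A.
After converting to SI:
  option P: E = 313.0 GPa, ρ = 3290 kg/m³
  option A: E = 107.6 GPa, ρ = 4549 kg/m³
  option P: M = 2.06×10⁻³
  option A: M = 1.05×10⁻³
Option P has the largest M.

option P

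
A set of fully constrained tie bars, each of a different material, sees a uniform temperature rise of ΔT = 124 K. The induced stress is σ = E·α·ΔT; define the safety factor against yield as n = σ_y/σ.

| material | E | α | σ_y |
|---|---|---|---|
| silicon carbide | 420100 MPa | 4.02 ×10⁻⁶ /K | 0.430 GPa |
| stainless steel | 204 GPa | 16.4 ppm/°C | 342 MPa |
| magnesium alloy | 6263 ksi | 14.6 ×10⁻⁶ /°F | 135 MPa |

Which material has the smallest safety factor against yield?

stainless steel

In consistent units (E in GPa, α in ×10⁻⁶/K, σ_y in MPa):
  silicon carbide: E = 420.1, α = 4.02, σ_y = 430.0 → σ = 209 MPa, n = 2.05
  stainless steel: E = 204.0, α = 16.4, σ_y = 342.0 → σ = 415 MPa, n = 0.824
  magnesium alloy: E = 43.18, α = 26.3, σ_y = 135.0 → σ = 141 MPa, n = 0.959
The minimum is stainless steel at n = 0.824.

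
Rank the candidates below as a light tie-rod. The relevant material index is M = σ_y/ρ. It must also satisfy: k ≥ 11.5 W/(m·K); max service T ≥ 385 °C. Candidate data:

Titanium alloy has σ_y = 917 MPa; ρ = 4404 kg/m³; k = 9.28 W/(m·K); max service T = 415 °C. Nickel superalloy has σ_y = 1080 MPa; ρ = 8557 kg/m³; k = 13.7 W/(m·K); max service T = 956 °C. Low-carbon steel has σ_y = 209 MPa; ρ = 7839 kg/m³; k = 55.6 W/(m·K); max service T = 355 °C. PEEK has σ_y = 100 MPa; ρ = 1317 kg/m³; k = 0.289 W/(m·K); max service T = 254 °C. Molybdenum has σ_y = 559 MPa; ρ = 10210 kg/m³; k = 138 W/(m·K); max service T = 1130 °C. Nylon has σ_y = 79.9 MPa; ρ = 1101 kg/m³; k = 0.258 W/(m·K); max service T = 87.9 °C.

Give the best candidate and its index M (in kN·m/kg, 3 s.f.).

nickel superalloy, M = 126 kN·m/kg

Screen on constraints: k ≥ 11.5 W/(m·K); max service T ≥ 385 °C. Survivors: nickel superalloy, molybdenum.
Computing M directly (units already consistent):
  nickel superalloy: M = 126 kN·m/kg
  molybdenum: M = 54.8 kN·m/kg
Highest index: nickel superalloy.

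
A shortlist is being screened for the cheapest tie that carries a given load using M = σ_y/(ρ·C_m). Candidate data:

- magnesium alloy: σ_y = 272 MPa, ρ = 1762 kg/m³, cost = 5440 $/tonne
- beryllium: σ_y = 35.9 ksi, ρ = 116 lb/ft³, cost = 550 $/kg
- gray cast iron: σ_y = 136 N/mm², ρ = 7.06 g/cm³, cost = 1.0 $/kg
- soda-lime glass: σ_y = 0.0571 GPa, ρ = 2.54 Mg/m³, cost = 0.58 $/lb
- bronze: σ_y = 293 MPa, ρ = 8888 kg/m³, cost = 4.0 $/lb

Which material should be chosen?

Putting every candidate on a common basis:
  magnesium alloy: σ_y = 272.0 MPa, ρ = 1762 kg/m³, cost = 5.440 $/kg
  beryllium: σ_y = 247.5 MPa, ρ = 1858 kg/m³, cost = 550.0 $/kg
  gray cast iron: σ_y = 136.0 MPa, ρ = 7060 kg/m³, cost = 1.000 $/kg
  soda-lime glass: σ_y = 57.10 MPa, ρ = 2540 kg/m³, cost = 1.279 $/kg
  bronze: σ_y = 293.0 MPa, ρ = 8888 kg/m³, cost = 8.818 $/kg
  magnesium alloy: M = 28.4 kN·m per $
  gray cast iron: M = 19.3 kN·m per $
  soda-lime glass: M = 17.6 kN·m per $
  bronze: M = 3.74 kN·m per $
  beryllium: M = 0.242 kN·m per $
Highest index: magnesium alloy.

magnesium alloy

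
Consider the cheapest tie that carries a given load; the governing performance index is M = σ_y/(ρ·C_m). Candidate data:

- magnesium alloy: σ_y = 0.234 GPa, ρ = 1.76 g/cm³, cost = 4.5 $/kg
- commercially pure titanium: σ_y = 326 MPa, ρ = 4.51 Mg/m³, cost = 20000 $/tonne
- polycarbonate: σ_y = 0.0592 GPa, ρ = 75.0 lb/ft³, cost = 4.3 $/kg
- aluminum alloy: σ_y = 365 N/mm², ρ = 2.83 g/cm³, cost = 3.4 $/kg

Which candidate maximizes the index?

Normalizing units and computing the index:
  magnesium alloy: σ_y = 234.0 MPa, ρ = 1760 kg/m³, cost = 4.500 $/kg
  commercially pure titanium: σ_y = 326.0 MPa, ρ = 4510 kg/m³, cost = 20.00 $/kg
  polycarbonate: σ_y = 59.20 MPa, ρ = 1201 kg/m³, cost = 4.300 $/kg
  aluminum alloy: σ_y = 365.0 MPa, ρ = 2830 kg/m³, cost = 3.400 $/kg
  aluminum alloy: M = 37.9 kN·m per $
  magnesium alloy: M = 29.5 kN·m per $
  polycarbonate: M = 11.5 kN·m per $
  commercially pure titanium: M = 3.61 kN·m per $
Aluminum alloy ranks first.

aluminum alloy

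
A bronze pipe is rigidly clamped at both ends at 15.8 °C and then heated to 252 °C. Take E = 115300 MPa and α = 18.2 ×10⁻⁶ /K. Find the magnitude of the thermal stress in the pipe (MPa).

496 MPa

E = 115300 MPa = 115.3 GPa.
ΔT = 236.2 K. Constrained thermal stress σ = E·α·ΔT = 115.3×10³ MPa × 18.2×10⁻⁶ × 236.2 = 496 MPa (compressive).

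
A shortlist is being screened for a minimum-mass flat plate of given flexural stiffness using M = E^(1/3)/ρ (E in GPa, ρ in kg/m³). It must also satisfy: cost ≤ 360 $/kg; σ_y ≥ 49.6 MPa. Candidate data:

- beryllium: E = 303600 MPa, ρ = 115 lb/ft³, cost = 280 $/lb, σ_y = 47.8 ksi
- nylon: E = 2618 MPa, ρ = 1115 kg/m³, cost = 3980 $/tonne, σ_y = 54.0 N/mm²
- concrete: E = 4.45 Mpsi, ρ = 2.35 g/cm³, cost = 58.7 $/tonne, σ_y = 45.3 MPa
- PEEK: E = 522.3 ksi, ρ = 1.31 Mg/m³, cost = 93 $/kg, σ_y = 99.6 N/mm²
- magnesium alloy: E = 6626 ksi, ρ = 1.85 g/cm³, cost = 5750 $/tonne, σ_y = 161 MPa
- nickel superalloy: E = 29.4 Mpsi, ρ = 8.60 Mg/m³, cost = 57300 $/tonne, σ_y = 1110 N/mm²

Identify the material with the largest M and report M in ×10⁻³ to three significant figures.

Screen on constraints: cost ≤ 360 $/kg; σ_y ≥ 49.6 MPa. Survivors: nylon, PEEK, magnesium alloy, nickel superalloy.
Convert each candidate to consistent units, then evaluate M:
  nylon: E = 2.618 GPa, ρ = 1115 kg/m³
  PEEK: E = 3.601 GPa, ρ = 1310 kg/m³
  magnesium alloy: E = 45.68 GPa, ρ = 1850 kg/m³
  nickel superalloy: E = 202.7 GPa, ρ = 8600 kg/m³
  magnesium alloy: M = 1.93×10⁻³
  nylon: M = 1.24×10⁻³
  PEEK: M = 1.17×10⁻³
  nickel superalloy: M = 0.683×10⁻³
Highest index: magnesium alloy.

magnesium alloy, M = 1.93×10⁻³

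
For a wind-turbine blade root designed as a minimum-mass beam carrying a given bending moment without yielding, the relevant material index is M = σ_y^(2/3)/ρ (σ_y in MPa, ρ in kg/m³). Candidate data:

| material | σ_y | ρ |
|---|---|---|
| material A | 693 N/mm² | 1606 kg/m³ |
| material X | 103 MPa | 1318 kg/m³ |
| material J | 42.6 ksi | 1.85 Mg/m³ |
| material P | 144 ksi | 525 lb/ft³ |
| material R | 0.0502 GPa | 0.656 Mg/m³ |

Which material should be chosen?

material A

In SI units:
  material A: σ_y = 693.0 MPa, ρ = 1606 kg/m³
  material X: σ_y = 103.0 MPa, ρ = 1318 kg/m³
  material J: σ_y = 293.7 MPa, ρ = 1850 kg/m³
  material P: σ_y = 992.8 MPa, ρ = 8410 kg/m³
  material R: σ_y = 50.20 MPa, ρ = 656.0 kg/m³
  material A: M = 48.8×10⁻³
  material J: M = 23.9×10⁻³
  material R: M = 20.7×10⁻³
  material X: M = 16.7×10⁻³
  material P: M = 11.8×10⁻³
Material A has the largest M.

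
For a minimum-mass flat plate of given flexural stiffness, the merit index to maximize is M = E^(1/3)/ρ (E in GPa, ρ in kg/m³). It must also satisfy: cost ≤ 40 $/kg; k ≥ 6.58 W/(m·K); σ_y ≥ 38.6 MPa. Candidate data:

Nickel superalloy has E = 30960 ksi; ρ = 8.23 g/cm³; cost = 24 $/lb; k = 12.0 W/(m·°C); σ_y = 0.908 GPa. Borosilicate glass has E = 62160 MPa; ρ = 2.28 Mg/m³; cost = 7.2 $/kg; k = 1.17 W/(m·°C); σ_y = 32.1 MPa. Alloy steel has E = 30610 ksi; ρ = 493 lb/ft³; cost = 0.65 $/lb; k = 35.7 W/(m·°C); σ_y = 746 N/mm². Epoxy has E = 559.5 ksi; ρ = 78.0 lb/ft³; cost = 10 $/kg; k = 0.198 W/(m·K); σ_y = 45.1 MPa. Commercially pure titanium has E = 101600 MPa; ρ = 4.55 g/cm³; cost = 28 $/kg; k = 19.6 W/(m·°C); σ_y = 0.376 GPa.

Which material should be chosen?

Screen on constraints: cost ≤ 40 $/kg; k ≥ 6.58 W/(m·K); σ_y ≥ 38.6 MPa. Survivors: alloy steel, commercially pure titanium.
After converting to SI:
  alloy steel: E = 211.0 GPa, ρ = 7897 kg/m³
  commercially pure titanium: E = 101.6 GPa, ρ = 4550 kg/m³
  commercially pure titanium: M = 1.03×10⁻³
  alloy steel: M = 0.754×10⁻³
The maximum is for commercially pure titanium.

commercially pure titanium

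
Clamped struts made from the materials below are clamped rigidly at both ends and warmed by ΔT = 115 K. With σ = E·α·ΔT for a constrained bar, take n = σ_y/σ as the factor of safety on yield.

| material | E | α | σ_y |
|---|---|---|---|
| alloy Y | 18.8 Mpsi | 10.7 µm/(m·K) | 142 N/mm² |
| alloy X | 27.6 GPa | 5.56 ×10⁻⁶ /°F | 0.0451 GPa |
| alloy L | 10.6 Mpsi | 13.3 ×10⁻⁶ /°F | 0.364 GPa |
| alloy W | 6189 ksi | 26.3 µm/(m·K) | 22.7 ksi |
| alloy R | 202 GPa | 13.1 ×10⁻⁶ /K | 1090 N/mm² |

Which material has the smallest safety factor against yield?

alloy Y

Per material, after unit conversion:
  alloy Y: E = 129.6, α = 10.7, σ_y = 142.0 → σ = 159 MPa, n = 0.890
  alloy X: E = 27.60, α = 10.0, σ_y = 45.10 → σ = 31.8 MPa, n = 1.42
  alloy L: E = 73.08, α = 23.9, σ_y = 364.0 → σ = 201 MPa, n = 1.81
  alloy W: E = 42.67, α = 26.3, σ_y = 156.5 → σ = 129 MPa, n = 1.21
  alloy R: E = 202.0, α = 13.1, σ_y = 1090 → σ = 304 MPa, n = 3.58
The minimum is alloy Y at n = 0.890.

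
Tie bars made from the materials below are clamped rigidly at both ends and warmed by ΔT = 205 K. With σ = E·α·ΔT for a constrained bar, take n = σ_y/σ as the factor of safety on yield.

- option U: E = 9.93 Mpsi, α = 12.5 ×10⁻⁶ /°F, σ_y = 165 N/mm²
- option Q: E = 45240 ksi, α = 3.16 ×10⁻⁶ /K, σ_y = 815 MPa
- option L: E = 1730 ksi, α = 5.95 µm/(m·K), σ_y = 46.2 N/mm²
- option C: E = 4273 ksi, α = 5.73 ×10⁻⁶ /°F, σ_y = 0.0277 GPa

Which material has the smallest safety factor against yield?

option C

Converting E to GPa, α to ×10⁻⁶/K, σ_y to MPa, then σ and n for each:
  option U: E = 68.46, α = 22.5, σ_y = 165.0 → σ = 316 MPa, n = 0.522
  option Q: E = 311.9, α = 3.16, σ_y = 815.0 → σ = 202 MPa, n = 4.03
  option L: E = 11.93, α = 5.95, σ_y = 46.20 → σ = 14.5 MPa, n = 3.18
  option C: E = 29.46, α = 10.3, σ_y = 27.70 → σ = 62.3 MPa, n = 0.445
Option C has the lowest safety factor, n = 0.445.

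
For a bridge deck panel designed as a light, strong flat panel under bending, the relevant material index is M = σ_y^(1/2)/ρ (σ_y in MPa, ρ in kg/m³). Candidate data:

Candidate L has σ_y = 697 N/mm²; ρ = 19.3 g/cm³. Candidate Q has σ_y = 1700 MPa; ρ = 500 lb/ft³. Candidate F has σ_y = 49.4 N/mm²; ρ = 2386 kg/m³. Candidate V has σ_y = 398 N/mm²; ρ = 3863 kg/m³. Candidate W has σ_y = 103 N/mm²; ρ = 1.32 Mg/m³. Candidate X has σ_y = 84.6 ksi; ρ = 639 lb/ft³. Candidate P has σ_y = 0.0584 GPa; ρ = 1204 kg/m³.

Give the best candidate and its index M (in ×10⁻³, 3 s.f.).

candidate W, M = 7.69×10⁻³

Putting every candidate on a common basis:
  candidate L: σ_y = 697.0 MPa, ρ = 19300 kg/m³
  candidate Q: σ_y = 1700 MPa, ρ = 8009 kg/m³
  candidate F: σ_y = 49.40 MPa, ρ = 2386 kg/m³
  candidate V: σ_y = 398.0 MPa, ρ = 3863 kg/m³
  candidate W: σ_y = 103.0 MPa, ρ = 1320 kg/m³
  candidate X: σ_y = 583.3 MPa, ρ = 10240 kg/m³
  candidate P: σ_y = 58.40 MPa, ρ = 1204 kg/m³
  candidate W: M = 7.69×10⁻³
  candidate P: M = 6.35×10⁻³
  candidate V: M = 5.16×10⁻³
  candidate Q: M = 5.15×10⁻³
  candidate F: M = 2.95×10⁻³
  candidate X: M = 2.36×10⁻³
  candidate L: M = 1.37×10⁻³
Candidate W has the largest M.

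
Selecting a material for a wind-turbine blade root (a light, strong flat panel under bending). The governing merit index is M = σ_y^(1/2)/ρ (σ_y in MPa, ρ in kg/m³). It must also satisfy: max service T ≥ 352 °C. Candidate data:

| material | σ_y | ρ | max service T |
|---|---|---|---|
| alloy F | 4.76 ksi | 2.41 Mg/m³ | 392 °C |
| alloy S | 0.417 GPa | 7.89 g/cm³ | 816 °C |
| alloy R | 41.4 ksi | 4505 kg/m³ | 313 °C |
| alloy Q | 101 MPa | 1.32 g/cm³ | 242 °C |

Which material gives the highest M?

alloy S

Screen on constraints: max service T ≥ 352 °C. Survivors: alloy F, alloy S.
Putting every candidate on a common basis:
  alloy F: σ_y = 32.82 MPa, ρ = 2410 kg/m³
  alloy S: σ_y = 417.0 MPa, ρ = 7890 kg/m³
  alloy S: M = 2.59×10⁻³
  alloy F: M = 2.38×10⁻³
The maximum is for alloy S.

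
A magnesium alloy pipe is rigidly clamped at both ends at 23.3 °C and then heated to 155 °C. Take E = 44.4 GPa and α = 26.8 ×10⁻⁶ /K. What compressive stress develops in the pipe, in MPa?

ΔT = 131.7 K. Constrained thermal stress σ = E·α·ΔT = 44.40×10³ MPa × 26.8×10⁻⁶ × 131.7 = 157 MPa (compressive).

157 MPa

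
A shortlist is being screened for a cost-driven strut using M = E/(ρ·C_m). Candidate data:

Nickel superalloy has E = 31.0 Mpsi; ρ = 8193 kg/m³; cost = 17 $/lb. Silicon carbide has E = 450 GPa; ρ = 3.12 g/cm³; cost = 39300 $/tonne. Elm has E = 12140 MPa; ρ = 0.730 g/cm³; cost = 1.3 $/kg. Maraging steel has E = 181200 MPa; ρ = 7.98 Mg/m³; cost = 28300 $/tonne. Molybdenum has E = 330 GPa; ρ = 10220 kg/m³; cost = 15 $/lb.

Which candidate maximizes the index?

elm

Convert each candidate to consistent units, then evaluate M:
  nickel superalloy: E = 213.7 GPa, ρ = 8193 kg/m³, cost = 37.48 $/kg
  silicon carbide: E = 450.0 GPa, ρ = 3120 kg/m³, cost = 39.30 $/kg
  elm: E = 12.14 GPa, ρ = 730.0 kg/m³, cost = 1.300 $/kg
  maraging steel: E = 181.2 GPa, ρ = 7980 kg/m³, cost = 28.30 $/kg
  molybdenum: E = 330.0 GPa, ρ = 10220 kg/m³, cost = 33.07 $/kg
  elm: M = 12.8 MN·m per $
  silicon carbide: M = 3.67 MN·m per $
  molybdenum: M = 0.976 MN·m per $
  maraging steel: M = 0.802 MN·m per $
  nickel superalloy: M = 0.696 MN·m per $
The maximum is for elm.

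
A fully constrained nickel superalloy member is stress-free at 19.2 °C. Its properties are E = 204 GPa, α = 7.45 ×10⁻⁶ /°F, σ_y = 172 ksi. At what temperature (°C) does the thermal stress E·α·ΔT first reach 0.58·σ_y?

α = 7.45×10⁻⁶/°F × 9/5 = 13.4×10⁻⁶/K.
σ_y = 172 ksi = 1186 MPa.
E·α·ΔT = 687.8 MPa ⇒ ΔT = 687.8 / (204.0×10³ × 13.4×10⁻⁶) = 251.4 K.
T = 19.2 + 251.4 = 270.6 °C.

271 °C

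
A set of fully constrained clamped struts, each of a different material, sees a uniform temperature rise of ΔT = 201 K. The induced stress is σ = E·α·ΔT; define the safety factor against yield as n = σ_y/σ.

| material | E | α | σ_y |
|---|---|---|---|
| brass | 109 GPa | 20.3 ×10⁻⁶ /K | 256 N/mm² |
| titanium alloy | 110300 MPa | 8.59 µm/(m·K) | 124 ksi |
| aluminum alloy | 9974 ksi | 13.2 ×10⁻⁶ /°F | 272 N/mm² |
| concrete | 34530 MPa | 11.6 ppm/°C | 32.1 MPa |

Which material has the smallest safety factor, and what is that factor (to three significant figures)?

In consistent units (E in GPa, α in ×10⁻⁶/K, σ_y in MPa):
  brass: E = 109.0, α = 20.3, σ_y = 256.0 → σ = 445 MPa, n = 0.576
  titanium alloy: E = 110.3, α = 8.59, σ_y = 855.0 → σ = 190 MPa, n = 4.49
  aluminum alloy: E = 68.77, α = 23.8, σ_y = 272.0 → σ = 328 MPa, n = 0.828
  concrete: E = 34.53, α = 11.6, σ_y = 32.10 → σ = 80.5 MPa, n = 0.399
Concrete has the lowest safety factor, n = 0.399.

concrete, n = 0.399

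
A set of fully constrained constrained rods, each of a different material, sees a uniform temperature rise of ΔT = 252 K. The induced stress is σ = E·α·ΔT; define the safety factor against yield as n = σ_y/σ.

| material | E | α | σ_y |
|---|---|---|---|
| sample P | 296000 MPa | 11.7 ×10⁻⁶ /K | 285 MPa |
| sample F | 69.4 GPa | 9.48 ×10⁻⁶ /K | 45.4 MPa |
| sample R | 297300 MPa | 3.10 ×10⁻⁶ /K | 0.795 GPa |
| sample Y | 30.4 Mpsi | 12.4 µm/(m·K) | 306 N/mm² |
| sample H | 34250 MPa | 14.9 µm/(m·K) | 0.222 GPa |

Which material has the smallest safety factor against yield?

Converting E to GPa, α to ×10⁻⁶/K, σ_y to MPa, then σ and n for each:
  sample P: E = 296.0, α = 11.7, σ_y = 285.0 → σ = 873 MPa, n = 0.327
  sample F: E = 69.40, α = 9.48, σ_y = 45.40 → σ = 166 MPa, n = 0.274
  sample R: E = 297.3, α = 3.10, σ_y = 795.0 → σ = 232 MPa, n = 3.42
  sample Y: E = 209.6, α = 12.4, σ_y = 306.0 → σ = 655 MPa, n = 0.467
  sample H: E = 34.25, α = 14.9, σ_y = 222.0 → σ = 129 MPa, n = 1.73
Smallest n: sample F with n = 0.274.

sample F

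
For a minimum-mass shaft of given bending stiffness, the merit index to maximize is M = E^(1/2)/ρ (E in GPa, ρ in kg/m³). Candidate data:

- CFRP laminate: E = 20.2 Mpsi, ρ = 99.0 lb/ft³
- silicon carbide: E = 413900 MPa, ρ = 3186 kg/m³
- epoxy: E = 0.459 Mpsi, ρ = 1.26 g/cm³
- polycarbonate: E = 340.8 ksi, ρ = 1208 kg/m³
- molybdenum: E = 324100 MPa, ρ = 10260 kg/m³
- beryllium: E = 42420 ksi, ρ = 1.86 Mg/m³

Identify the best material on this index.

beryllium

In SI units:
  CFRP laminate: E = 139.3 GPa, ρ = 1586 kg/m³
  silicon carbide: E = 413.9 GPa, ρ = 3186 kg/m³
  epoxy: E = 3.165 GPa, ρ = 1260 kg/m³
  polycarbonate: E = 2.350 GPa, ρ = 1208 kg/m³
  molybdenum: E = 324.1 GPa, ρ = 10260 kg/m³
  beryllium: E = 292.5 GPa, ρ = 1860 kg/m³
  beryllium: M = 9.19×10⁻³
  CFRP laminate: M = 7.44×10⁻³
  silicon carbide: M = 6.39×10⁻³
  molybdenum: M = 1.75×10⁻³
  epoxy: M = 1.41×10⁻³
  polycarbonate: M = 1.27×10⁻³
The maximum is for beryllium.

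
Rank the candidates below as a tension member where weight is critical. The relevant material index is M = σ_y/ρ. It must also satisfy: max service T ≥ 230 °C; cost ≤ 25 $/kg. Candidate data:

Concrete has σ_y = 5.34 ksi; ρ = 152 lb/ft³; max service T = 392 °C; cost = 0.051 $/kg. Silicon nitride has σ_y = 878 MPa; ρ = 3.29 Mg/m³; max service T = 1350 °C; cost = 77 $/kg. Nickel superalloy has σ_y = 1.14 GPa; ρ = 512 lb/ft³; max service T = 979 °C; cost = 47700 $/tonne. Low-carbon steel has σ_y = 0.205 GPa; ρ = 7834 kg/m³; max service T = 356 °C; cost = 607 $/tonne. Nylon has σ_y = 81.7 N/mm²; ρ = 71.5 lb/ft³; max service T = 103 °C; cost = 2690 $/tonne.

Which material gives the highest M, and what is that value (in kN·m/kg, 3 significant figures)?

low-carbon steel, M = 26.2 kN·m/kg

Screen on constraints: max service T ≥ 230 °C; cost ≤ 25 $/kg. Survivors: concrete, low-carbon steel.
Putting every candidate on a common basis:
  concrete: σ_y = 36.82 MPa, ρ = 2435 kg/m³
  low-carbon steel: σ_y = 205.0 MPa, ρ = 7834 kg/m³
  low-carbon steel: M = 26.2 kN·m/kg
  concrete: M = 15.1 kN·m/kg
Low-carbon steel has the largest M.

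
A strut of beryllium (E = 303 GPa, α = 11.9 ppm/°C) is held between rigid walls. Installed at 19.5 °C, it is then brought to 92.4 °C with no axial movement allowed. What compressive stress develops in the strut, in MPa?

ΔT = 72.90 K. Constrained thermal stress σ = E·α·ΔT = 303.0×10³ MPa × 11.9×10⁻⁶ × 72.90 = 263 MPa (compressive).

263 MPa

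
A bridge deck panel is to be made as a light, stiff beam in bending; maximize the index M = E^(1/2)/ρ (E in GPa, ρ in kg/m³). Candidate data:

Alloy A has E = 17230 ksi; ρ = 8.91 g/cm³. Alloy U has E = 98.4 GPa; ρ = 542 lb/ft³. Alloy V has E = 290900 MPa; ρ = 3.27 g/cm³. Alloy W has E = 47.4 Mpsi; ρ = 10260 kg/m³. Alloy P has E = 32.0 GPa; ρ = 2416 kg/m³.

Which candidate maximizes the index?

alloy V

Convert each candidate to consistent units, then evaluate M:
  alloy A: E = 118.8 GPa, ρ = 8910 kg/m³
  alloy U: E = 98.40 GPa, ρ = 8682 kg/m³
  alloy V: E = 290.9 GPa, ρ = 3270 kg/m³
  alloy W: E = 326.8 GPa, ρ = 10260 kg/m³
  alloy P: E = 32.00 GPa, ρ = 2416 kg/m³
  alloy V: M = 5.22×10⁻³
  alloy P: M = 2.34×10⁻³
  alloy W: M = 1.76×10⁻³
  alloy A: M = 1.22×10⁻³
  alloy U: M = 1.14×10⁻³
The maximum is for alloy V.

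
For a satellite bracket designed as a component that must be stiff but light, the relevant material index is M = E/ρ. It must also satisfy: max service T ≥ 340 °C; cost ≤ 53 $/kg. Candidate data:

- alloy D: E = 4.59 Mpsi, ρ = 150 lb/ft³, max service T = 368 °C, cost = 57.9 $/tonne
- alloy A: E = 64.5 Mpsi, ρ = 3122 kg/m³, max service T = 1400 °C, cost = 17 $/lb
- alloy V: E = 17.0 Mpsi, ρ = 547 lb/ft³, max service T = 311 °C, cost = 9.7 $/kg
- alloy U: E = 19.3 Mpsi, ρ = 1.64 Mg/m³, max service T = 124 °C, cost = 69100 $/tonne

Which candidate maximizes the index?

Screen on constraints: max service T ≥ 340 °C; cost ≤ 53 $/kg. Survivors: alloy D, alloy A.
Normalizing units and computing the index:
  alloy D: E = 31.65 GPa, ρ = 2403 kg/m³
  alloy A: E = 444.7 GPa, ρ = 3122 kg/m³
  alloy A: M = 142 MN·m/kg
  alloy D: M = 13.2 MN·m/kg
Alloy A has the largest M.

alloy A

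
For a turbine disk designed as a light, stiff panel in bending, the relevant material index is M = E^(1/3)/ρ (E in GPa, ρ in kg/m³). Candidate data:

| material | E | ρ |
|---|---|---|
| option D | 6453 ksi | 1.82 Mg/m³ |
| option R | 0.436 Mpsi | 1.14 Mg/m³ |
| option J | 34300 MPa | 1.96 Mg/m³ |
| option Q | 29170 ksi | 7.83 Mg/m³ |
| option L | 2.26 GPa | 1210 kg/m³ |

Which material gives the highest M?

option D

In SI units:
  option D: E = 44.49 GPa, ρ = 1820 kg/m³
  option R: E = 3.006 GPa, ρ = 1140 kg/m³
  option J: E = 34.30 GPa, ρ = 1960 kg/m³
  option Q: E = 201.1 GPa, ρ = 7830 kg/m³
  option L: E = 2.260 GPa, ρ = 1210 kg/m³
  option D: M = 1.95×10⁻³
  option J: M = 1.66×10⁻³
  option R: M = 1.27×10⁻³
  option L: M = 1.08×10⁻³
  option Q: M = 0.748×10⁻³
Highest index: option D.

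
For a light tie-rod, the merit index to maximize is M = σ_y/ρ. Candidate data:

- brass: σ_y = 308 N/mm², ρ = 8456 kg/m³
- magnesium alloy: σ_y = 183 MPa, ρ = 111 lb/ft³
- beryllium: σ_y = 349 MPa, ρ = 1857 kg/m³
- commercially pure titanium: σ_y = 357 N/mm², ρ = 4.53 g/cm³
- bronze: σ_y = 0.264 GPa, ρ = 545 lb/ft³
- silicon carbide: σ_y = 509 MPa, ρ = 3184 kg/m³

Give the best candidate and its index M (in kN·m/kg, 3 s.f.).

In SI units:
  brass: σ_y = 308.0 MPa, ρ = 8456 kg/m³
  magnesium alloy: σ_y = 183.0 MPa, ρ = 1778 kg/m³
  beryllium: σ_y = 349.0 MPa, ρ = 1857 kg/m³
  commercially pure titanium: σ_y = 357.0 MPa, ρ = 4530 kg/m³
  bronze: σ_y = 264.0 MPa, ρ = 8730 kg/m³
  silicon carbide: σ_y = 509.0 MPa, ρ = 3184 kg/m³
  beryllium: M = 188 kN·m/kg
  silicon carbide: M = 160 kN·m/kg
  magnesium alloy: M = 103 kN·m/kg
  commercially pure titanium: M = 78.8 kN·m/kg
  brass: M = 36.4 kN·m/kg
  bronze: M = 30.2 kN·m/kg
Beryllium has the largest M.

beryllium, M = 188 kN·m/kg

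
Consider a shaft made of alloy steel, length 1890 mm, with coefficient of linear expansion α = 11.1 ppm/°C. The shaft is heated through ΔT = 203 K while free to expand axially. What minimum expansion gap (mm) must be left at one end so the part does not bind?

4.26 mm

ΔL = α·L₀·ΔT = 11.1×10⁻⁶ × 1890 mm × 203.0 K = 4.26 mm.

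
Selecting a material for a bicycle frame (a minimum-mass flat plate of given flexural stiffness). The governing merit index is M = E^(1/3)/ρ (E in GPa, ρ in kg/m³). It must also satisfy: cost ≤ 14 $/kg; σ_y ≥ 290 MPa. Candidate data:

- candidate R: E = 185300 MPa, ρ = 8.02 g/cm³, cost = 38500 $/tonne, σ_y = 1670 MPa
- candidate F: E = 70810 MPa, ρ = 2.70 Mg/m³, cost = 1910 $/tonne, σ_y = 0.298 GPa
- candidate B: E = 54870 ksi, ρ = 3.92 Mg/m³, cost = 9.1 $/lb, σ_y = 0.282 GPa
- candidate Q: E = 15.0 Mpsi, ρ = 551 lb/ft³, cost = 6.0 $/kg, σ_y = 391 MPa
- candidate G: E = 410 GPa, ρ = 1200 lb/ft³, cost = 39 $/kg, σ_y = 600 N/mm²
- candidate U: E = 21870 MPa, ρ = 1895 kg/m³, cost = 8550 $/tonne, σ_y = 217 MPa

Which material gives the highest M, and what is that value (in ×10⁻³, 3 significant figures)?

candidate F, M = 1.53×10⁻³

Screen on constraints: cost ≤ 14 $/kg; σ_y ≥ 290 MPa. Survivors: candidate F, candidate Q.
After converting to SI:
  candidate F: E = 70.81 GPa, ρ = 2700 kg/m³
  candidate Q: E = 103.4 GPa, ρ = 8826 kg/m³
  candidate F: M = 1.53×10⁻³
  candidate Q: M = 0.532×10⁻³
Candidate F has the largest M.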